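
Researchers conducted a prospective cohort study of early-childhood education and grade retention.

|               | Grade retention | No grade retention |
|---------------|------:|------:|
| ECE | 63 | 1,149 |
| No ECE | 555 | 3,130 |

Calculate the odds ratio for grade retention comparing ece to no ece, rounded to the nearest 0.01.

Cells: a = 63, b = 1149, c = 555, d = 3130.
OR = (a·d)/(b·c) = (63 × 3130) / (1149 × 555) = 197190 / 637695 = 0.30922
Exposure is associated with lower odds of grade retention (OR = 0.31 < 1).

0.31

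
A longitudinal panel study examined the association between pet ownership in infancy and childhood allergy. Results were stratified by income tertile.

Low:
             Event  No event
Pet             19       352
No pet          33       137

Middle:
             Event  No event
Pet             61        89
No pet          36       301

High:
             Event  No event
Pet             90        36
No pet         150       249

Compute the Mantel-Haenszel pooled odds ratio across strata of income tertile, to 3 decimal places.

OR_MH = Σ(aᵢdᵢ/nᵢ) / Σ(bᵢcᵢ/nᵢ), where nᵢ is the stratum total.
Stratum 1 (Low): n = 541; a·d/n = 19·137/541 = 4.8115; b·c/n = 352·33/541 = 21.4713
Stratum 2 (Middle): n = 487; a·d/n = 61·301/487 = 37.7023; b·c/n = 89·36/487 = 6.5791
Stratum 3 (High): n = 525; a·d/n = 90·249/525 = 42.6857; b·c/n = 36·150/525 = 10.2857
OR_MH = (4.8115 + 37.7023 + 42.6857) / (21.4713 + 6.5791 + 10.2857) = 85.1994 / 38.3361 = 2.22243

2.222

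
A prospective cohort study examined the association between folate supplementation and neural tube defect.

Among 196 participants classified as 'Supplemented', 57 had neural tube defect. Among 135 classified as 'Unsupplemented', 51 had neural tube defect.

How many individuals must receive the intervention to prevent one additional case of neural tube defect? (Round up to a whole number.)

Risk in treated group = 57/196 = 0.29082; risk in control = 51/135 = 0.37778.
Absolute risk reduction = 0.37778 − 0.29082 = 0.08696
NNT = 1 / ARR = 1 / 0.08696 = 11.499 → round up → 12

12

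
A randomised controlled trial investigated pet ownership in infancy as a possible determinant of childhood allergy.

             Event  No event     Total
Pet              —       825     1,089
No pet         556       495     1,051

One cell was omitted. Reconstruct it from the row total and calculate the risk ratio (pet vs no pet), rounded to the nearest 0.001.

0.458

The missing cell is in the exposed row: 1089 − 825 = 264.
So a = 264, b = 825, c = 556, d = 495.
RR = [a/(a+b)] / [c/(c+d)] = (264/1089) / (556/1051) = 0.24242/0.52902 = 0.45825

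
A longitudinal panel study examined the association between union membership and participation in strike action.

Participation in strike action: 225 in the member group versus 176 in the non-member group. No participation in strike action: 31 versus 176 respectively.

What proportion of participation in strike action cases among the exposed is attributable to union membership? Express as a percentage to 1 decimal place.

From the description: a = 225, b = 31, c = 176, d = 176.
Risk in exposed = 225/256 = 0.87891; risk in unexposed = 176/352 = 0.50000.
RR = 0.87891/0.50000 = 1.75781
AR% = (RR − 1)/RR × 100 = (1.75781 − 1)/1.75781 × 100 = 43.1111%

43.1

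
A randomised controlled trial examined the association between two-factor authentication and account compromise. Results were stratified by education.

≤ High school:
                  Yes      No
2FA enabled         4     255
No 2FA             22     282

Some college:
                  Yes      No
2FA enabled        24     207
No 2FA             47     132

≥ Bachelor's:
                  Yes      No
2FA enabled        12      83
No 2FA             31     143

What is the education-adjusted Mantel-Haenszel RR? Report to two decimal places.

RR_MH = Σ(aᵢ·n₀ᵢ/nᵢ) / Σ(cᵢ·n₁ᵢ/nᵢ), with n₁ᵢ = aᵢ+bᵢ (exposed), n₀ᵢ = cᵢ+dᵢ (unexposed), nᵢ = n₁ᵢ+n₀ᵢ.
Stratum 1 (≤ High school): n₁ = 259, n₀ = 304, n = 563; a·n₀/n = 4·304/563 = 2.1599; c·n₁/n = 22·259/563 = 10.1208
Stratum 2 (Some college): n₁ = 231, n₀ = 179, n = 410; a·n₀/n = 24·179/410 = 10.4780; c·n₁/n = 47·231/410 = 26.4805
Stratum 3 (≥ Bachelor's): n₁ = 95, n₀ = 174, n = 269; a·n₀/n = 12·174/269 = 7.7621; c·n₁/n = 31·95/269 = 10.9480
RR_MH = (2.1599 + 10.4780 + 7.7621) / (10.1208 + 26.4805 + 10.9480) = 20.4000 / 47.5492 = 0.42903

0.43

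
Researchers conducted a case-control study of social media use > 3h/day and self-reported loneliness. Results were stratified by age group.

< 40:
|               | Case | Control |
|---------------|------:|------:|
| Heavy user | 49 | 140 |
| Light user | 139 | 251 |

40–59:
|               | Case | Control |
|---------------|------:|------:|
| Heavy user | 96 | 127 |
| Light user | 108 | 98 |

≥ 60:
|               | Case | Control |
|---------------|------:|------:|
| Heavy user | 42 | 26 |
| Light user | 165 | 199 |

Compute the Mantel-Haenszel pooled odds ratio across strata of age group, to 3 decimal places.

0.828

OR_MH = Σ(aᵢdᵢ/nᵢ) / Σ(bᵢcᵢ/nᵢ), where nᵢ is the stratum total.
Stratum 1 (< 40): n = 579; a·d/n = 49·251/579 = 21.2418; b·c/n = 140·139/579 = 33.6097
Stratum 2 (40–59): n = 429; a·d/n = 96·98/429 = 21.9301; b·c/n = 127·108/429 = 31.9720
Stratum 3 (≥ 60): n = 432; a·d/n = 42·199/432 = 19.3472; b·c/n = 26·165/432 = 9.9306
OR_MH = (21.2418 + 21.9301 + 19.3472) / (33.6097 + 31.9720 + 9.9306) = 62.5191 / 75.5123 = 0.82793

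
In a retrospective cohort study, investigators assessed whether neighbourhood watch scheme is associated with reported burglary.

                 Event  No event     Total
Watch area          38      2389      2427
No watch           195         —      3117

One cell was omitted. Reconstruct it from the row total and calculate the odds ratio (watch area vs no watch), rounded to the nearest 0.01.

0.24

The missing cell is in the unexposed row: 3117 − 195 = 2922.
So a = 38, b = 2389, c = 195, d = 2922.
OR = (a·d)/(b·c) = (38 × 2922) / (2389 × 195) = 111036 / 465855 = 0.23835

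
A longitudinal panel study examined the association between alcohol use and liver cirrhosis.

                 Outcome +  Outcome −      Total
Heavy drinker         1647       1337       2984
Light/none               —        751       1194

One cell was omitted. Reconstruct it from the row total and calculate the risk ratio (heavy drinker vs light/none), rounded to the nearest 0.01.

1.49

The missing cell is in the unexposed row: 1194 − 751 = 443.
So a = 1647, b = 1337, c = 443, d = 751.
RR = [a/(a+b)] / [c/(c+d)] = (1647/2984) / (443/1194) = 0.55194/0.37102 = 1.48763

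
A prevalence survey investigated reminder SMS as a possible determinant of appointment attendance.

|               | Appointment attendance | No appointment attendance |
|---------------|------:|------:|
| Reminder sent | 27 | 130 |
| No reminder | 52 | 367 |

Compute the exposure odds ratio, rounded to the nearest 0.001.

Cells: a = 27, b = 130, c = 52, d = 367.
OR = (a·d)/(b·c) = (27 × 367) / (130 × 52) = 9909 / 6760 = 1.46583
The odds of appointment attendance are about 1.47 times as high in the reminder sent group.

1.466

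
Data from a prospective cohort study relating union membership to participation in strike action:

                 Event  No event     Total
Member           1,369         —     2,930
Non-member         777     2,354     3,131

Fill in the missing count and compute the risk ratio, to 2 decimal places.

The missing cell is in the exposed row: 2930 − 1369 = 1561.
So a = 1369, b = 1561, c = 777, d = 2354.
RR = [a/(a+b)] / [c/(c+d)] = (1369/2930) / (777/3131) = 0.46724/0.24816 = 1.88277

1.88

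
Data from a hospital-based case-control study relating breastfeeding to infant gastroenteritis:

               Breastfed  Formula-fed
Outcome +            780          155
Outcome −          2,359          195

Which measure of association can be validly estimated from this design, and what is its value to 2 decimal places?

Reading the table with exposure as columns: a = 780 (Breastfed, case), b = 2359 (Breastfed, non-case), c = 155 (Formula-fed, case), d = 195.
This is a hospital-based case-control study: participants were sampled on outcome status, so risks in the source population cannot be estimated directly — relative risk is not valid here. The odds ratio is the appropriate measure.
OR = (a·d)/(b·c) = (780 × 195) / (2359 × 155) = 152100 / 365645 = 0.41598

0.42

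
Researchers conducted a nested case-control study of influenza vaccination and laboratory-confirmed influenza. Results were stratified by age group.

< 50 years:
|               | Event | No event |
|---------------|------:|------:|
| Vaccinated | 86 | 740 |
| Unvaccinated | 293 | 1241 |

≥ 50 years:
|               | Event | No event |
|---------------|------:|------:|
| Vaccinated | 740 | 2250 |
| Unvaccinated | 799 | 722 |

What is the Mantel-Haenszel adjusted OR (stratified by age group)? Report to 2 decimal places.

0.33

OR_MH = Σ(aᵢdᵢ/nᵢ) / Σ(bᵢcᵢ/nᵢ), where nᵢ is the stratum total.
Stratum 1 (< 50 years): n = 2360; a·d/n = 86·1241/2360 = 45.2229; b·c/n = 740·293/2360 = 91.8729
Stratum 2 (≥ 50 years): n = 4511; a·d/n = 740·722/4511 = 118.4394; b·c/n = 2250·799/4511 = 398.5258
OR_MH = (45.2229 + 118.4394) / (91.8729 + 398.5258) = 163.6623 / 490.3987 = 0.33373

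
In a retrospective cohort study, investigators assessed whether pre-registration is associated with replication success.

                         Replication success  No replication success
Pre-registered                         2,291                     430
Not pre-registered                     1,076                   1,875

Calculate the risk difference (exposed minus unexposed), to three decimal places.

Cells: a = 2291, b = 430, c = 1076, d = 1875.
Risk in exposed = 2291/2721 = 0.841970; risk in unexposed = 1076/2951 = 0.364622.
Risk difference = 0.841970 − 0.364622 = 0.477348

0.477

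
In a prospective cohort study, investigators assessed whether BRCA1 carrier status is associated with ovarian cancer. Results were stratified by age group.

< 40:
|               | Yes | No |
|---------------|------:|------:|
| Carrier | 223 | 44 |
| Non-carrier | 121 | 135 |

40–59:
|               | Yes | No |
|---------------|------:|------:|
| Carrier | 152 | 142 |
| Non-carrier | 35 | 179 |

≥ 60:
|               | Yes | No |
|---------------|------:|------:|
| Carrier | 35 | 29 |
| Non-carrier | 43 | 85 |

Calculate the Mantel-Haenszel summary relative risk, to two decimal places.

2.04

RR_MH = Σ(aᵢ·n₀ᵢ/nᵢ) / Σ(cᵢ·n₁ᵢ/nᵢ), with n₁ᵢ = aᵢ+bᵢ (exposed), n₀ᵢ = cᵢ+dᵢ (unexposed), nᵢ = n₁ᵢ+n₀ᵢ.
Stratum 1 (< 40): n₁ = 267, n₀ = 256, n = 523; a·n₀/n = 223·256/523 = 109.1549; c·n₁/n = 121·267/523 = 61.7725
Stratum 2 (40–59): n₁ = 294, n₀ = 214, n = 508; a·n₀/n = 152·214/508 = 64.0315; c·n₁/n = 35·294/508 = 20.2559
Stratum 3 (≥ 60): n₁ = 64, n₀ = 128, n = 192; a·n₀/n = 35·128/192 = 23.3333; c·n₁/n = 43·64/192 = 14.3333
RR_MH = (109.1549 + 64.0315 + 23.3333) / (61.7725 + 20.2559 + 14.3333) = 196.5197 / 96.3617 = 2.03940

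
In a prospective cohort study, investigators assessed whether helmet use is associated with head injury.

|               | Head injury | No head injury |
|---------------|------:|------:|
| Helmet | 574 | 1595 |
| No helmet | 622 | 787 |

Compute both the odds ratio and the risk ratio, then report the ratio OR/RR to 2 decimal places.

Cells: a = 574, b = 1595, c = 622, d = 787.
OR = (574·787)/(1595·622) = 451738/992090 = 0.45534
Risk in exposed = 574/2169 = 0.26464; risk in unexposed = 622/1409 = 0.44145; RR = 0.59948
OR/RR = 0.45534 / 0.59948 = 0.75956
The outcome is not rare, so the OR lies further from 1 than the RR.

0.76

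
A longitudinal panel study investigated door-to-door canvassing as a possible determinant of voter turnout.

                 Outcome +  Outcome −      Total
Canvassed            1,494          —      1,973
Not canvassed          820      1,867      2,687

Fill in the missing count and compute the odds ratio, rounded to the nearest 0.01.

7.10

The missing cell is in the exposed row: 1973 − 1494 = 479.
So a = 1494, b = 479, c = 820, d = 1867.
OR = (a·d)/(b·c) = (1494 × 1867) / (479 × 820) = 2789298 / 392780 = 7.10143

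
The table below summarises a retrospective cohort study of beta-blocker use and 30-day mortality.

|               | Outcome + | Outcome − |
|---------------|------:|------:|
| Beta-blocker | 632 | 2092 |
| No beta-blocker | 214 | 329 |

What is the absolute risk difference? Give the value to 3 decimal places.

-0.162

Cells: a = 632, b = 2092, c = 214, d = 329.
Risk in exposed = 632/2724 = 0.232012; risk in unexposed = 214/543 = 0.394107.
Risk difference = 0.232012 − 0.394107 = -0.162095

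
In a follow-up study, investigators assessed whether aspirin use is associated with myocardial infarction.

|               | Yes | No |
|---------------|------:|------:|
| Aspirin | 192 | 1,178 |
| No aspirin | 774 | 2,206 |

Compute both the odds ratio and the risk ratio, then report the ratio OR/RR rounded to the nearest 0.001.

0.861

Cells: a = 192, b = 1178, c = 774, d = 2206.
OR = (192·2206)/(1178·774) = 423552/911772 = 0.46454
Risk in exposed = 192/1370 = 0.14015; risk in unexposed = 774/2980 = 0.25973; RR = 0.53958
OR/RR = 0.46454 / 0.53958 = 0.86092
The outcome is not rare, so the OR lies further from 1 than the RR.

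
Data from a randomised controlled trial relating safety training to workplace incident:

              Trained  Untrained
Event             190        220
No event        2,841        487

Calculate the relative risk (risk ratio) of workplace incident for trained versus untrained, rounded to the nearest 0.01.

0.20

Reading the table with exposure as columns: a = 190 (Trained, case), b = 2841 (Trained, non-case), c = 220 (Untrained, case), d = 487.
Risk in exposed = 190/3031 = 0.06269; risk in unexposed = 220/707 = 0.31117.
RR = 0.06269 / 0.31117 = 0.20145
The risk is 80% lower among the exposed than among the unexposed.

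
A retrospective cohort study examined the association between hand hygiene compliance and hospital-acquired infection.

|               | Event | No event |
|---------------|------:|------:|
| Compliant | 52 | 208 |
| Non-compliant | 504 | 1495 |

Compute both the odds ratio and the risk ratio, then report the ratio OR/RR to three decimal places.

0.935

Cells: a = 52, b = 208, c = 504, d = 1495.
OR = (52·1495)/(208·504) = 77740/104832 = 0.74157
Risk in exposed = 52/260 = 0.20000; risk in unexposed = 504/1999 = 0.25213; RR = 0.79325
OR/RR = 0.74157 / 0.79325 = 0.93484
The outcome is not rare, so the OR lies further from 1 than the RR.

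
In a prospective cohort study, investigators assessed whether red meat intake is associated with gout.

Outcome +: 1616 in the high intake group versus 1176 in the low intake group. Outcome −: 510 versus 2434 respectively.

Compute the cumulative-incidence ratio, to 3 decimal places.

2.333

From the description: a = 1616, b = 510, c = 1176, d = 2434.
Risk in exposed = 1616/2126 = 0.76011; risk in unexposed = 1176/3610 = 0.32576.
RR = 0.76011 / 0.32576 = 2.33334
The risk among the exposed is 2.33 times that among the unexposed.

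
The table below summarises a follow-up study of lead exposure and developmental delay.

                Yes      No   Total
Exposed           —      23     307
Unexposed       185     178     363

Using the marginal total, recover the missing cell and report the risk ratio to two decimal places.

1.82

The missing cell is in the exposed row: 307 − 23 = 284.
So a = 284, b = 23, c = 185, d = 178.
RR = [a/(a+b)] / [c/(c+d)] = (284/307) / (185/363) = 0.92508/0.50964 = 1.81516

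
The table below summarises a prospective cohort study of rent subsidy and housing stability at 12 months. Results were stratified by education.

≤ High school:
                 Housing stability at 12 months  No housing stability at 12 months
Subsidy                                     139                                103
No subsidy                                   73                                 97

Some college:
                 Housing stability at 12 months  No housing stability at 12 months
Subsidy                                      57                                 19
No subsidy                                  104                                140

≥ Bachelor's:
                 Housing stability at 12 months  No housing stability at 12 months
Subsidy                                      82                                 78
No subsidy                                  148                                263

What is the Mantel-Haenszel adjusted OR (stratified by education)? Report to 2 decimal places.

OR_MH = Σ(aᵢdᵢ/nᵢ) / Σ(bᵢcᵢ/nᵢ), where nᵢ is the stratum total.
Stratum 1 (≤ High school): n = 412; a·d/n = 139·97/412 = 32.7257; b·c/n = 103·73/412 = 18.2500
Stratum 2 (Some college): n = 320; a·d/n = 57·140/320 = 24.9375; b·c/n = 19·104/320 = 6.1750
Stratum 3 (≥ Bachelor's): n = 571; a·d/n = 82·263/571 = 37.7688; b·c/n = 78·148/571 = 20.2172
OR_MH = (32.7257 + 24.9375 + 37.7688) / (18.2500 + 6.1750 + 20.2172) = 95.4321 / 44.6422 = 2.13771

2.14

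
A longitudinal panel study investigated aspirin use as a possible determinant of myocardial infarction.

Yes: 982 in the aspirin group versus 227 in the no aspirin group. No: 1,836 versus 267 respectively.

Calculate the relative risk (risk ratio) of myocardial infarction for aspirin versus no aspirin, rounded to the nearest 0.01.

From the description: a = 982, b = 1836, c = 227, d = 267.
Risk in exposed = 982/2818 = 0.34847; risk in unexposed = 227/494 = 0.45951.
RR = 0.34847 / 0.45951 = 0.75835
The risk is 24% lower among the exposed than among the unexposed.

0.76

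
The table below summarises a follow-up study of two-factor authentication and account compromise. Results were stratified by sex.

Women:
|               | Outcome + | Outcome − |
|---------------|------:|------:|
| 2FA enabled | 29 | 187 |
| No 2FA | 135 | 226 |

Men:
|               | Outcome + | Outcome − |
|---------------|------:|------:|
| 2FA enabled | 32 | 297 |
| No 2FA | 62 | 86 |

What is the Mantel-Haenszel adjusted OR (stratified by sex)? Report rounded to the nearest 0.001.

0.208

OR_MH = Σ(aᵢdᵢ/nᵢ) / Σ(bᵢcᵢ/nᵢ), where nᵢ is the stratum total.
Stratum 1 (Women): n = 577; a·d/n = 29·226/577 = 11.3588; b·c/n = 187·135/577 = 43.7522
Stratum 2 (Men): n = 477; a·d/n = 32·86/477 = 5.7694; b·c/n = 297·62/477 = 38.6038
OR_MH = (11.3588 + 5.7694) / (43.7522 + 38.6038) = 17.1281 / 82.3559 = 0.20798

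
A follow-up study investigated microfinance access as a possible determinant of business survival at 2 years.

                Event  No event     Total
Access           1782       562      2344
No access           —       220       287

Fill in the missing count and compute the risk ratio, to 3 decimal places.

The missing cell is in the unexposed row: 287 − 220 = 67.
So a = 1782, b = 562, c = 67, d = 220.
RR = [a/(a+b)] / [c/(c+d)] = (1782/2344) / (67/287) = 0.76024/0.23345 = 3.25655

3.257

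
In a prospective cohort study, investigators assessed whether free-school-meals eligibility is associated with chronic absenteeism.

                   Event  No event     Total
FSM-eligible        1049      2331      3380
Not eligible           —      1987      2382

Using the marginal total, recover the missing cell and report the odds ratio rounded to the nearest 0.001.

2.264

The missing cell is in the unexposed row: 2382 − 1987 = 395.
So a = 1049, b = 2331, c = 395, d = 1987.
OR = (a·d)/(b·c) = (1049 × 1987) / (2331 × 395) = 2084363 / 920745 = 2.26378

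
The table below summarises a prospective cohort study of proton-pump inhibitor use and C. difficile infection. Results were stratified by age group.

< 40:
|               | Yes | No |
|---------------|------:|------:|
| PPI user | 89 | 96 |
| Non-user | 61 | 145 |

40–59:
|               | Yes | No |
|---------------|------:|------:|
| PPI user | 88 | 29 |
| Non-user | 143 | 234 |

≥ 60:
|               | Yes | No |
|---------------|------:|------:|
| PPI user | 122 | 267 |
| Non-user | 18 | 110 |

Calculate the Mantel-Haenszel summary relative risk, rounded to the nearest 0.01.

RR_MH = Σ(aᵢ·n₀ᵢ/nᵢ) / Σ(cᵢ·n₁ᵢ/nᵢ), with n₁ᵢ = aᵢ+bᵢ (exposed), n₀ᵢ = cᵢ+dᵢ (unexposed), nᵢ = n₁ᵢ+n₀ᵢ.
Stratum 1 (< 40): n₁ = 185, n₀ = 206, n = 391; a·n₀/n = 89·206/391 = 46.8900; c·n₁/n = 61·185/391 = 28.8619
Stratum 2 (40–59): n₁ = 117, n₀ = 377, n = 494; a·n₀/n = 88·377/494 = 67.1579; c·n₁/n = 143·117/494 = 33.8684
Stratum 3 (≥ 60): n₁ = 389, n₀ = 128, n = 517; a·n₀/n = 122·128/517 = 30.2050; c·n₁/n = 18·389/517 = 13.5435
RR_MH = (46.8900 + 67.1579 + 30.2050) / (28.8619 + 33.8684 + 13.5435) = 144.2529 / 76.2738 = 1.89125

1.89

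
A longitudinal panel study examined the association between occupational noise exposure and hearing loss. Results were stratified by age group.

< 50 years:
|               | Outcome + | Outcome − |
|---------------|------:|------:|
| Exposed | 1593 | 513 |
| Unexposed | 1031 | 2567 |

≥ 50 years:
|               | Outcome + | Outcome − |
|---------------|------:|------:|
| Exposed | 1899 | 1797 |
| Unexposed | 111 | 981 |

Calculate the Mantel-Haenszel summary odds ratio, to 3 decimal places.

8.230

OR_MH = Σ(aᵢdᵢ/nᵢ) / Σ(bᵢcᵢ/nᵢ), where nᵢ is the stratum total.
Stratum 1 (< 50 years): n = 5704; a·d/n = 1593·2567/5704 = 716.9059; b·c/n = 513·1031/5704 = 92.7249
Stratum 2 (≥ 50 years): n = 4788; a·d/n = 1899·981/4788 = 389.0808; b·c/n = 1797·111/4788 = 41.6598
OR_MH = (716.9059 + 389.0808) / (92.7249 + 41.6598) = 1105.9867 / 134.3847 = 8.23000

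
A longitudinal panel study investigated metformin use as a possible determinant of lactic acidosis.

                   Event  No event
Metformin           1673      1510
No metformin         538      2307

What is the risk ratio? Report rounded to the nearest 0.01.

Cells: a = 1673, b = 1510, c = 538, d = 2307.
Risk in exposed = 1673/3183 = 0.52560; risk in unexposed = 538/2845 = 0.18910.
RR = 0.52560 / 0.18910 = 2.77945
The risk among the exposed is 2.78 times that among the unexposed.

2.78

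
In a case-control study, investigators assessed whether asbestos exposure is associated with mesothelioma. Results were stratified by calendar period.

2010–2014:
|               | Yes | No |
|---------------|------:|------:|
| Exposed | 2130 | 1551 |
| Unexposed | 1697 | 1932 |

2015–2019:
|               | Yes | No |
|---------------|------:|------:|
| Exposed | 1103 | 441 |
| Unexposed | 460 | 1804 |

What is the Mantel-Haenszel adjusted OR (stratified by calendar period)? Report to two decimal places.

OR_MH = Σ(aᵢdᵢ/nᵢ) / Σ(bᵢcᵢ/nᵢ), where nᵢ is the stratum total.
Stratum 1 (2010–2014): n = 7310; a·d/n = 2130·1932/7310 = 562.9494; b·c/n = 1551·1697/7310 = 360.0611
Stratum 2 (2015–2019): n = 3808; a·d/n = 1103·1804/3808 = 522.5347; b·c/n = 441·460/3808 = 53.2721
OR_MH = (562.9494 + 522.5347) / (360.0611 + 53.2721) = 1085.4840 / 413.3332 = 2.62617

2.63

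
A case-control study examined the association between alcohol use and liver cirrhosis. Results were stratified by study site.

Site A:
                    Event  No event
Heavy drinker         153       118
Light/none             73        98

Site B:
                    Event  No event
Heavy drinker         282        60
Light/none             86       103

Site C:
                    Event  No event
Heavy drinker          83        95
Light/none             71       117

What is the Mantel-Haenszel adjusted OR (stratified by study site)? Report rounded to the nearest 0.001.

2.417

OR_MH = Σ(aᵢdᵢ/nᵢ) / Σ(bᵢcᵢ/nᵢ), where nᵢ is the stratum total.
Stratum 1 (Site A): n = 442; a·d/n = 153·98/442 = 33.9231; b·c/n = 118·73/442 = 19.4887
Stratum 2 (Site B): n = 531; a·d/n = 282·103/531 = 54.7006; b·c/n = 60·86/531 = 9.7175
Stratum 3 (Site C): n = 366; a·d/n = 83·117/366 = 26.5328; b·c/n = 95·71/366 = 18.4290
OR_MH = (33.9231 + 54.7006 + 26.5328) / (19.4887 + 9.7175 + 18.4290) = 115.1564 / 47.6352 = 2.41747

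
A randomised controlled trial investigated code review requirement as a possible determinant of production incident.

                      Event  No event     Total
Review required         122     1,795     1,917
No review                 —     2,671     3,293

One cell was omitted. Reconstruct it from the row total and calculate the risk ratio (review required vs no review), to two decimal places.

0.34

The missing cell is in the unexposed row: 3293 − 2671 = 622.
So a = 122, b = 1795, c = 622, d = 2671.
RR = [a/(a+b)] / [c/(c+d)] = (122/1917) / (622/3293) = 0.06364/0.18889 = 0.33693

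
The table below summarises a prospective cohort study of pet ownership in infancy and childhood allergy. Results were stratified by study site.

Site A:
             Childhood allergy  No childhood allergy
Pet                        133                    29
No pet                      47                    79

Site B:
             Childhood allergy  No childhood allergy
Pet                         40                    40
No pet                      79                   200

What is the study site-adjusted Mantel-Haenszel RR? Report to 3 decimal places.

RR_MH = Σ(aᵢ·n₀ᵢ/nᵢ) / Σ(cᵢ·n₁ᵢ/nᵢ), with n₁ᵢ = aᵢ+bᵢ (exposed), n₀ᵢ = cᵢ+dᵢ (unexposed), nᵢ = n₁ᵢ+n₀ᵢ.
Stratum 1 (Site A): n₁ = 162, n₀ = 126, n = 288; a·n₀/n = 133·126/288 = 58.1875; c·n₁/n = 47·162/288 = 26.4375
Stratum 2 (Site B): n₁ = 80, n₀ = 279, n = 359; a·n₀/n = 40·279/359 = 31.0864; c·n₁/n = 79·80/359 = 17.6045
RR_MH = (58.1875 + 31.0864) / (26.4375 + 17.6045) = 89.2739 / 44.0420 = 2.02702

2.027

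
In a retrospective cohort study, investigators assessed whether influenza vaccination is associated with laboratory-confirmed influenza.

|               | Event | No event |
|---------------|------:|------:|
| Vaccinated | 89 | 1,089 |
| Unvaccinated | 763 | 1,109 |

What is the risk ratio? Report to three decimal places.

0.185

Cells: a = 89, b = 1089, c = 763, d = 1109.
Risk in exposed = 89/1178 = 0.07555; risk in unexposed = 763/1872 = 0.40759.
RR = 0.07555 / 0.40759 = 0.18536
The risk is 81% lower among the exposed than among the unexposed.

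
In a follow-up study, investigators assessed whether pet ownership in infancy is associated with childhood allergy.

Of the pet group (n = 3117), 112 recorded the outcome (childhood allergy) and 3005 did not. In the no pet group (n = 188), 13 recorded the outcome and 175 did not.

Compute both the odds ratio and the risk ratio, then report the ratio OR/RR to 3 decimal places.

0.966

From the description: a = 112, b = 3005, c = 13, d = 175.
OR = (112·175)/(3005·13) = 19600/39065 = 0.50173
Risk in exposed = 112/3117 = 0.03593; risk in unexposed = 13/188 = 0.06915; RR = 0.51963
OR/RR = 0.50173 / 0.51963 = 0.96555
The outcome is rare in both groups, so OR ≈ RR (ratio near 1).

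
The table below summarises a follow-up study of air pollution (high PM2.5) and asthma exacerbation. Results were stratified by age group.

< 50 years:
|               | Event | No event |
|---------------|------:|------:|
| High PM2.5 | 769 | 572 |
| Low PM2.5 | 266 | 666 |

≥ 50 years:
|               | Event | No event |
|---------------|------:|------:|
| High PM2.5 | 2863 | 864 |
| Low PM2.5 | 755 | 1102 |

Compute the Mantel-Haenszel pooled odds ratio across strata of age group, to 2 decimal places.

OR_MH = Σ(aᵢdᵢ/nᵢ) / Σ(bᵢcᵢ/nᵢ), where nᵢ is the stratum total.
Stratum 1 (< 50 years): n = 2273; a·d/n = 769·666/2273 = 225.3207; b·c/n = 572·266/2273 = 66.9388
Stratum 2 (≥ 50 years): n = 5584; a·d/n = 2863·1102/5584 = 565.0118; b·c/n = 864·755/5584 = 116.8195
OR_MH = (225.3207 + 565.0118) / (66.9388 + 116.8195) = 790.3325 / 183.7583 = 4.30093

4.30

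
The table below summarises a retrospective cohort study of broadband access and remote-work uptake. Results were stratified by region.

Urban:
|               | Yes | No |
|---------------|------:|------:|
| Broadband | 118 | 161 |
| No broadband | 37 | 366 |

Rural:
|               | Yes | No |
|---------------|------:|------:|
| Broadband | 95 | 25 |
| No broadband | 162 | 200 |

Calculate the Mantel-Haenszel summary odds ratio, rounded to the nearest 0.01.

OR_MH = Σ(aᵢdᵢ/nᵢ) / Σ(bᵢcᵢ/nᵢ), where nᵢ is the stratum total.
Stratum 1 (Urban): n = 682; a·d/n = 118·366/682 = 63.3255; b·c/n = 161·37/682 = 8.7346
Stratum 2 (Rural): n = 482; a·d/n = 95·200/482 = 39.4191; b·c/n = 25·162/482 = 8.4025
OR_MH = (63.3255 + 39.4191) / (8.7346 + 8.4025) = 102.7446 / 17.1371 = 5.99545

6.00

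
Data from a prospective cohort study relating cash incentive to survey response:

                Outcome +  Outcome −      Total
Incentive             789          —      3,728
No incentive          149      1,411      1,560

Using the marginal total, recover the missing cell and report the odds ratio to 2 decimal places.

2.54

The missing cell is in the exposed row: 3728 − 789 = 2939.
So a = 789, b = 2939, c = 149, d = 1411.
OR = (a·d)/(b·c) = (789 × 1411) / (2939 × 149) = 1113279 / 437911 = 2.54225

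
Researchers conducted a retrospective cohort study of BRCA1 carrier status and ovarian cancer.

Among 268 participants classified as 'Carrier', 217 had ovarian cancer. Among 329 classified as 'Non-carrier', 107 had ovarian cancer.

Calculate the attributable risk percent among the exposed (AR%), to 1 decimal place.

59.8

From the description: a = 217, b = 51, c = 107, d = 222.
Risk in exposed = 217/268 = 0.80970; risk in unexposed = 107/329 = 0.32523.
RR = 0.80970/0.32523 = 2.48964
AR% = (RR − 1)/RR × 100 = (2.48964 − 1)/2.48964 × 100 = 59.8336%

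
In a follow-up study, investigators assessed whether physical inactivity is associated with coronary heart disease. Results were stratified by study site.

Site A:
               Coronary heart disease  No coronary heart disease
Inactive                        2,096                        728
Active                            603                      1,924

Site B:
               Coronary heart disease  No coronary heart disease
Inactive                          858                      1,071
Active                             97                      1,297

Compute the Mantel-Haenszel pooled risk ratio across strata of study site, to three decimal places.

3.604

RR_MH = Σ(aᵢ·n₀ᵢ/nᵢ) / Σ(cᵢ·n₁ᵢ/nᵢ), with n₁ᵢ = aᵢ+bᵢ (exposed), n₀ᵢ = cᵢ+dᵢ (unexposed), nᵢ = n₁ᵢ+n₀ᵢ.
Stratum 1 (Site A): n₁ = 2824, n₀ = 2527, n = 5351; a·n₀/n = 2096·2527/5351 = 989.8322; c·n₁/n = 603·2824/5351 = 318.2343
Stratum 2 (Site B): n₁ = 1929, n₀ = 1394, n = 3323; a·n₀/n = 858·1394/3323 = 359.9314; c·n₁/n = 97·1929/3323 = 56.3085
RR_MH = (989.8322 + 359.9314) / (318.2343 + 56.3085) = 1349.7636 / 374.5428 = 3.60376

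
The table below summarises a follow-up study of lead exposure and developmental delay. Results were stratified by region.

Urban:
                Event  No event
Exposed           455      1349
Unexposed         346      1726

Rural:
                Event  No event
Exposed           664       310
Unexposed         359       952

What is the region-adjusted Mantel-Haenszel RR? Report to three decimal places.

1.987

RR_MH = Σ(aᵢ·n₀ᵢ/nᵢ) / Σ(cᵢ·n₁ᵢ/nᵢ), with n₁ᵢ = aᵢ+bᵢ (exposed), n₀ᵢ = cᵢ+dᵢ (unexposed), nᵢ = n₁ᵢ+n₀ᵢ.
Stratum 1 (Urban): n₁ = 1804, n₀ = 2072, n = 3876; a·n₀/n = 455·2072/3876 = 243.2301; c·n₁/n = 346·1804/3876 = 161.0382
Stratum 2 (Rural): n₁ = 974, n₀ = 1311, n = 2285; a·n₀/n = 664·1311/2285 = 380.9646; c·n₁/n = 359·974/2285 = 153.0267
RR_MH = (243.2301 + 380.9646) / (161.0382 + 153.0267) = 624.1947 / 314.0649 = 1.98747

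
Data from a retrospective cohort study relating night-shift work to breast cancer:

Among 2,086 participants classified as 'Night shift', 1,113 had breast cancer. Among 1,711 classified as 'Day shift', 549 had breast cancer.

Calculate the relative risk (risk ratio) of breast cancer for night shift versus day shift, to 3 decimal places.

From the description: a = 1113, b = 973, c = 549, d = 1162.
Risk in exposed = 1113/2086 = 0.53356; risk in unexposed = 549/1711 = 0.32086.
RR = 0.53356 / 0.32086 = 1.66287
The risk among the exposed is 1.66 times that among the unexposed.

1.663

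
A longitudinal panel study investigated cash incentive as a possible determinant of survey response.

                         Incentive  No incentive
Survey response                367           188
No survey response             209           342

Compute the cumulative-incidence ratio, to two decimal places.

Reading the table with exposure as columns: a = 367 (Incentive, case), b = 209 (Incentive, non-case), c = 188 (No incentive, case), d = 342.
Risk in exposed = 367/576 = 0.63715; risk in unexposed = 188/530 = 0.35472.
RR = 0.63715 / 0.35472 = 1.79623
The risk among the exposed is 1.80 times that among the unexposed.

1.80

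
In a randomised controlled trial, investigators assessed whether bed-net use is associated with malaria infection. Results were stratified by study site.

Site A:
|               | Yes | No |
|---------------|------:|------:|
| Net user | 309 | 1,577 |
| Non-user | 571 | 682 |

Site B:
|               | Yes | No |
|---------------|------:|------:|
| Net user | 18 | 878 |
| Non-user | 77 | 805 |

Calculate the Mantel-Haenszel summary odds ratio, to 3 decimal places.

0.232

OR_MH = Σ(aᵢdᵢ/nᵢ) / Σ(bᵢcᵢ/nᵢ), where nᵢ is the stratum total.
Stratum 1 (Site A): n = 3139; a·d/n = 309·682/3139 = 67.1354; b·c/n = 1577·571/3139 = 286.8643
Stratum 2 (Site B): n = 1778; a·d/n = 18·805/1778 = 8.1496; b·c/n = 878·77/1778 = 38.0236
OR_MH = (67.1354 + 8.1496) / (286.8643 + 38.0236) = 75.2850 / 324.8879 = 0.23173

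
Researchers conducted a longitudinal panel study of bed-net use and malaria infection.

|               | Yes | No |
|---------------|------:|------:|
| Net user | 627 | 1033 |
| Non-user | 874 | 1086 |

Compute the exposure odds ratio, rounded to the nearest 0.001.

0.754

Cells: a = 627, b = 1033, c = 874, d = 1086.
OR = (a·d)/(b·c) = (627 × 1086) / (1033 × 874) = 680922 / 902842 = 0.75420
Exposure is associated with lower odds of malaria infection (OR = 0.75 < 1).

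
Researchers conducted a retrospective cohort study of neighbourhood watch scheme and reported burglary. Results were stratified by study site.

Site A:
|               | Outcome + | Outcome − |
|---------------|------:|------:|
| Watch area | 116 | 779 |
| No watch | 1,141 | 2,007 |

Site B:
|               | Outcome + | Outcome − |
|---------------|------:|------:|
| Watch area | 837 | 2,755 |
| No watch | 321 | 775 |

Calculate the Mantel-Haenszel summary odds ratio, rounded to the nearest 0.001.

0.480

OR_MH = Σ(aᵢdᵢ/nᵢ) / Σ(bᵢcᵢ/nᵢ), where nᵢ is the stratum total.
Stratum 1 (Site A): n = 4043; a·d/n = 116·2007/4043 = 57.5840; b·c/n = 779·1141/4043 = 219.8464
Stratum 2 (Site B): n = 4688; a·d/n = 837·775/4688 = 138.3692; b·c/n = 2755·321/4688 = 188.6423
OR_MH = (57.5840 + 138.3692) / (219.8464 + 188.6423) = 195.9532 / 408.4887 = 0.47970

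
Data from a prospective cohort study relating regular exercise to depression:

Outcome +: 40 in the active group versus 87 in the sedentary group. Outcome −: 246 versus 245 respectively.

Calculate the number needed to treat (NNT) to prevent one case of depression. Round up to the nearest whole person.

Risk in treated group = 40/286 = 0.13986; risk in control = 87/332 = 0.26205.
Absolute risk reduction = 0.26205 − 0.13986 = 0.12219
NNT = 1 / ARR = 1 / 0.12219 = 8.184 → round up → 9

9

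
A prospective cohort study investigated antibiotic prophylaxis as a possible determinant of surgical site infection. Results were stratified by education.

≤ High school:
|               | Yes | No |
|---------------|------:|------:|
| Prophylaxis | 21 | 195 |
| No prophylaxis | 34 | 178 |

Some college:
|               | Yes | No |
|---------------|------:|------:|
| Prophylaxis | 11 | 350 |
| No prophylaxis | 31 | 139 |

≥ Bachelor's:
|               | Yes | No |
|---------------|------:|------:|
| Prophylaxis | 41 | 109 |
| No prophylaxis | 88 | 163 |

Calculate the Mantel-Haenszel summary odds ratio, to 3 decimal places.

OR_MH = Σ(aᵢdᵢ/nᵢ) / Σ(bᵢcᵢ/nᵢ), where nᵢ is the stratum total.
Stratum 1 (≤ High school): n = 428; a·d/n = 21·178/428 = 8.7336; b·c/n = 195·34/428 = 15.4907
Stratum 2 (Some college): n = 531; a·d/n = 11·139/531 = 2.8795; b·c/n = 350·31/531 = 20.4331
Stratum 3 (≥ Bachelor's): n = 401; a·d/n = 41·163/401 = 16.6658; b·c/n = 109·88/401 = 23.9202
OR_MH = (8.7336 + 2.8795 + 16.6658) / (15.4907 + 20.4331 + 23.9202) = 28.2790 / 59.8440 = 0.47254

0.473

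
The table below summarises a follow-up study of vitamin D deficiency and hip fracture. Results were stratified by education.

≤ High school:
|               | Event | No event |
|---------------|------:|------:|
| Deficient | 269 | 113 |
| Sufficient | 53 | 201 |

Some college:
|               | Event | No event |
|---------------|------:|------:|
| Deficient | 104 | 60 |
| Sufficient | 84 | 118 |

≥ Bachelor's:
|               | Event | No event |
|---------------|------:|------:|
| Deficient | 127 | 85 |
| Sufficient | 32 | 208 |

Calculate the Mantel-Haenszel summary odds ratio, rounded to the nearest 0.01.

6.06

OR_MH = Σ(aᵢdᵢ/nᵢ) / Σ(bᵢcᵢ/nᵢ), where nᵢ is the stratum total.
Stratum 1 (≤ High school): n = 636; a·d/n = 269·201/636 = 85.0142; b·c/n = 113·53/636 = 9.4167
Stratum 2 (Some college): n = 366; a·d/n = 104·118/366 = 33.5301; b·c/n = 60·84/366 = 13.7705
Stratum 3 (≥ Bachelor's): n = 452; a·d/n = 127·208/452 = 58.4425; b·c/n = 85·32/452 = 6.0177
OR_MH = (85.0142 + 33.5301 + 58.4425) / (9.4167 + 13.7705 + 6.0177) = 176.9867 / 29.2049 = 6.06018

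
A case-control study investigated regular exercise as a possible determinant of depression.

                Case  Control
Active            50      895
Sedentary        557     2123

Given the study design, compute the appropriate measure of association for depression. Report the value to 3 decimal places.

0.213

Cells: a = 50, b = 895, c = 557, d = 2123.
This is a case-control study: participants were sampled on outcome status, so risks in the source population cannot be estimated directly — relative risk is not valid here. The odds ratio is the appropriate measure.
OR = (a·d)/(b·c) = (50 × 2123) / (895 × 557) = 106150 / 498515 = 0.21293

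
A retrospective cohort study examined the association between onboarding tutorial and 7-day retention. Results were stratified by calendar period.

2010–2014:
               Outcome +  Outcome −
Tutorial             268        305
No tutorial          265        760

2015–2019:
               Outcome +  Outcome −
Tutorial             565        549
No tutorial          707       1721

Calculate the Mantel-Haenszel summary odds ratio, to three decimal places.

OR_MH = Σ(aᵢdᵢ/nᵢ) / Σ(bᵢcᵢ/nᵢ), where nᵢ is the stratum total.
Stratum 1 (2010–2014): n = 1598; a·d/n = 268·760/1598 = 127.4593; b·c/n = 305·265/1598 = 50.5788
Stratum 2 (2015–2019): n = 3542; a·d/n = 565·1721/3542 = 274.5243; b·c/n = 549·707/3542 = 109.5830
OR_MH = (127.4593 + 274.5243) / (50.5788 + 109.5830) = 401.9836 / 160.1619 = 2.50986

2.510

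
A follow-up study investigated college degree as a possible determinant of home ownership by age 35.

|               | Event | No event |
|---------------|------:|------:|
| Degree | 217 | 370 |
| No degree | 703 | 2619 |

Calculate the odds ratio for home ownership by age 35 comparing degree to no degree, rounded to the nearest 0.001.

2.185

Cells: a = 217, b = 370, c = 703, d = 2619.
OR = (a·d)/(b·c) = (217 × 2619) / (370 × 703) = 568323 / 260110 = 2.18493
The odds of home ownership by age 35 are about 2.18 times as high in the degree group.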